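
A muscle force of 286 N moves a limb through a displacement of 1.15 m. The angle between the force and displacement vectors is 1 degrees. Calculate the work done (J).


W = F * d * cos(theta)
theta = 1 deg = 0.0175 rad
cos(theta) = 0.9998
W = 286 * 1.15 * 0.9998
W = 328.8499


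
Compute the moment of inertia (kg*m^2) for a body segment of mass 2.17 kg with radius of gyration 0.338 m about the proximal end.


I = m * k^2
I = 2.17 * 0.338^2
k^2 = 0.1142
I = 0.2479


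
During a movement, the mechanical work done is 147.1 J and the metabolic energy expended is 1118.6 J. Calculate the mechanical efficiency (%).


eta = (W_mech / E_meta) * 100
eta = (147.1 / 1118.6) * 100
ratio = 0.1315
eta = 13.1504


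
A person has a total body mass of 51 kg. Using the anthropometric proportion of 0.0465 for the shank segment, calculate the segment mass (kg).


m_segment = body_mass * fraction
m_segment = 51 * 0.0465
m_segment = 2.3715


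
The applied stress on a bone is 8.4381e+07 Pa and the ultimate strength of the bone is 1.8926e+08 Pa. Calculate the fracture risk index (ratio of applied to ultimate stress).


FRI = applied / ultimate
FRI = 8.4381e+07 / 1.8926e+08
FRI = 0.4458


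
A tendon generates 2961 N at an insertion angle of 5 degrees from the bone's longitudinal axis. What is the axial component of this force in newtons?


F_eff = F_tendon * cos(theta)
theta = 5 deg = 0.0873 rad
cos(theta) = 0.9962
F_eff = 2961 * 0.9962
F_eff = 2949.7325


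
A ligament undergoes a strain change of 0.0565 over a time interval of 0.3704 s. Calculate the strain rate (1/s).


strain_rate = delta_strain / delta_t
strain_rate = 0.0565 / 0.3704
strain_rate = 0.1525


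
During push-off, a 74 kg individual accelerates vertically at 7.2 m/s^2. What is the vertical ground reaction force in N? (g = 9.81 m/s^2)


GRF = m * (g + a)
GRF = 74 * (9.81 + 7.2)
GRF = 74 * 17.0100
GRF = 1258.7400


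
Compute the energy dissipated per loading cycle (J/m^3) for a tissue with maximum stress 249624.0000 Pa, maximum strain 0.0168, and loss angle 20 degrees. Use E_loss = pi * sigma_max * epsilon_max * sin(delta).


E_loss = pi * sigma_max * epsilon_max * sin(delta)
delta = 20 deg = 0.3491 rad
sin(delta) = 0.3420
E_loss = pi * 249624.0000 * 0.0168 * 0.3420
E_loss = 4506.0621


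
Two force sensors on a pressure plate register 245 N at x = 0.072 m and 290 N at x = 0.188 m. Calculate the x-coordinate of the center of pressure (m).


COP_x = (F1*x1 + F2*x2) / (F1 + F2)
COP_x = (245*0.072 + 290*0.188) / (245 + 290)
Numerator = 72.1600
Denominator = 535
COP_x = 0.1349


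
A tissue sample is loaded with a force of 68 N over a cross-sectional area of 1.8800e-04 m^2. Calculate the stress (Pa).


stress = F / A
stress = 68 / 1.8800e-04
stress = 361702.1277


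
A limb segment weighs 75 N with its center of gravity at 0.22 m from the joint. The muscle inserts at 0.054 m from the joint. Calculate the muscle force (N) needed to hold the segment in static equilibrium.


F_muscle = W * d_load / d_muscle
F_muscle = 75 * 0.22 / 0.054
Numerator = 16.5000
F_muscle = 305.5556


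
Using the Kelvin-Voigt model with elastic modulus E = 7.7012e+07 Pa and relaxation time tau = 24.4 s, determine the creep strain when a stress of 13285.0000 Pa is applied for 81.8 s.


epsilon(t) = (sigma/E) * (1 - exp(-t/tau))
sigma/E = 13285.0000 / 7.7012e+07 = 1.7251e-04
exp(-t/tau) = exp(-81.8 / 24.4) = 0.0350
epsilon = 1.7251e-04 * (1 - 0.0350)
epsilon = 1.6647e-04


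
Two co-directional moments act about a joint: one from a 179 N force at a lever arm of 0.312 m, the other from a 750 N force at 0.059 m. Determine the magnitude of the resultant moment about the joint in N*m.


M = F1 * d1 + F2 * d2
M = 179 * 0.312 + 750 * 0.059
M = 55.8480 + 44.2500
M = 100.0980


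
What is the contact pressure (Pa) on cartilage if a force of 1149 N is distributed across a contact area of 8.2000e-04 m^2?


P = F / A
P = 1149 / 8.2000e-04
P = 1.4012e+06


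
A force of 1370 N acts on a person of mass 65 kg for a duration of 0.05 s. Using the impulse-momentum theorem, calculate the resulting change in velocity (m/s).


J = F * dt = 1370 * 0.05 = 68.5000 N*s
delta_v = J / m
delta_v = 68.5000 / 65
delta_v = 1.0538


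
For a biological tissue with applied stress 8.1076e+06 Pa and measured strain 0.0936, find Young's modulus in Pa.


E = stress / strain
E = 8.1076e+06 / 0.0936
E = 8.6620e+07


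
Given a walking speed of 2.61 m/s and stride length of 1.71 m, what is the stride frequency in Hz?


f = v / stride_length
f = 2.61 / 1.71
f = 1.5263


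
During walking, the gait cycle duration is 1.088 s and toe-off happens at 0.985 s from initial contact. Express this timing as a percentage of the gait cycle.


pct = (event_time / cycle_time) * 100
pct = (0.985 / 1.088) * 100
ratio = 0.9053
pct = 90.5331


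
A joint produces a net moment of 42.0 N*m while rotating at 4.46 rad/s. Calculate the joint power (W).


P = M * omega
P = 42.0 * 4.46
P = 187.3200


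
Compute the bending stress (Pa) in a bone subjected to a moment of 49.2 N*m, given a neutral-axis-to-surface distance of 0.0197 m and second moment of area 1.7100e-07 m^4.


sigma = M * c / I
sigma = 49.2 * 0.0197 / 1.7100e-07
M * c = 0.9692
sigma = 5.6681e+06


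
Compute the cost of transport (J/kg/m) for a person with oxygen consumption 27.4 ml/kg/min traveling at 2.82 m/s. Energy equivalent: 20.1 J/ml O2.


Power per kg = VO2 * 20.1 / 60
Power per kg = 27.4 * 20.1 / 60 = 9.1790 W/kg
Cost = power_per_kg / speed
Cost = 9.1790 / 2.82
Cost = 3.2550


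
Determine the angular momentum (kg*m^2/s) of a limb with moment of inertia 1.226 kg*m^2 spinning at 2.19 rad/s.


L = I * omega
L = 1.226 * 2.19
L = 2.6849


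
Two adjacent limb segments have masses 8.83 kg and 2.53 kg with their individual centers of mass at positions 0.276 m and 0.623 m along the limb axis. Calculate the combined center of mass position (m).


COM = (m1*x1 + m2*x2) / (m1 + m2)
COM = (8.83*0.276 + 2.53*0.623) / (8.83 + 2.53)
Numerator = 4.0133
Denominator = 11.3600
COM = 0.3533


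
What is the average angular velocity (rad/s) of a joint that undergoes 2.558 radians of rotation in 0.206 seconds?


omega = delta_theta / delta_t
omega = 2.558 / 0.206
omega = 12.4175


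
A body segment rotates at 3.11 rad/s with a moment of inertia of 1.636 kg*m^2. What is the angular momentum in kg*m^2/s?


L = I * omega
L = 1.636 * 3.11
L = 5.0880


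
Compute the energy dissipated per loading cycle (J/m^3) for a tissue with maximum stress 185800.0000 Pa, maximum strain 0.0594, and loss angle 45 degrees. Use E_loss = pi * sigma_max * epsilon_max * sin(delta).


E_loss = pi * sigma_max * epsilon_max * sin(delta)
delta = 45 deg = 0.7854 rad
sin(delta) = 0.7071
E_loss = pi * 185800.0000 * 0.0594 * 0.7071
E_loss = 24516.9832


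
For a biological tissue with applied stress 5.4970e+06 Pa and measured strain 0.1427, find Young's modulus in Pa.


E = stress / strain
E = 5.4970e+06 / 0.1427
E = 3.8521e+07


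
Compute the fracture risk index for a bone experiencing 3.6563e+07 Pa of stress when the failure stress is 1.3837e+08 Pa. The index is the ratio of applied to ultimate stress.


FRI = applied / ultimate
FRI = 3.6563e+07 / 1.3837e+08
FRI = 0.2642


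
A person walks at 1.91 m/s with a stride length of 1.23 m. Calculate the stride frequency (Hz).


f = v / stride_length
f = 1.91 / 1.23
f = 1.5528


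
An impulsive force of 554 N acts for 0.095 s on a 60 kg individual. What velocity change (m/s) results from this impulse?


J = F * dt = 554 * 0.095 = 52.6300 N*s
delta_v = J / m
delta_v = 52.6300 / 60
delta_v = 0.8772


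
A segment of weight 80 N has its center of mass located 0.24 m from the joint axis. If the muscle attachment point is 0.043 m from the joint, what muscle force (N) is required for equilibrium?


F_muscle = W * d_load / d_muscle
F_muscle = 80 * 0.24 / 0.043
Numerator = 19.2000
F_muscle = 446.5116


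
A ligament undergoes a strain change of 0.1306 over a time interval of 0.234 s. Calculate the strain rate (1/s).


strain_rate = delta_strain / delta_t
strain_rate = 0.1306 / 0.234
strain_rate = 0.5581


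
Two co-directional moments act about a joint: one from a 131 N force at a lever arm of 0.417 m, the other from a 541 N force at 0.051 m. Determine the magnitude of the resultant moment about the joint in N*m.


M = F1 * d1 + F2 * d2
M = 131 * 0.417 + 541 * 0.051
M = 54.6270 + 27.5910
M = 82.2180


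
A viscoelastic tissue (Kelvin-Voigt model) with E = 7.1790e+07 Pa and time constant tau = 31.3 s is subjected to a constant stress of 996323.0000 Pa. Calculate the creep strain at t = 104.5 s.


epsilon(t) = (sigma/E) * (1 - exp(-t/tau))
sigma/E = 996323.0000 / 7.1790e+07 = 0.0139
exp(-t/tau) = exp(-104.5 / 31.3) = 0.0355
epsilon = 0.0139 * (1 - 0.0355)
epsilon = 0.0134


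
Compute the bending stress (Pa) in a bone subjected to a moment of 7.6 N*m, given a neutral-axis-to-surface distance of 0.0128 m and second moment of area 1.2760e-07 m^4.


sigma = M * c / I
sigma = 7.6 * 0.0128 / 1.2760e-07
M * c = 0.0973
sigma = 762382.4451


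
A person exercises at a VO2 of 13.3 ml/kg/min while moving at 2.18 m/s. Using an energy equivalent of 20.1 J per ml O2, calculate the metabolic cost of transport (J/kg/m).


Power per kg = VO2 * 20.1 / 60
Power per kg = 13.3 * 20.1 / 60 = 4.4555 W/kg
Cost = power_per_kg / speed
Cost = 4.4555 / 2.18
Cost = 2.0438


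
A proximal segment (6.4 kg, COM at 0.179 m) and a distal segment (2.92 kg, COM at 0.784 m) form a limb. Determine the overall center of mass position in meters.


COM = (m1*x1 + m2*x2) / (m1 + m2)
COM = (6.4*0.179 + 2.92*0.784) / (6.4 + 2.92)
Numerator = 3.4349
Denominator = 9.3200
COM = 0.3685


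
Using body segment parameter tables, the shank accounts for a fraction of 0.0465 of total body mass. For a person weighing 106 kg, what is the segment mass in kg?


m_segment = body_mass * fraction
m_segment = 106 * 0.0465
m_segment = 4.9290


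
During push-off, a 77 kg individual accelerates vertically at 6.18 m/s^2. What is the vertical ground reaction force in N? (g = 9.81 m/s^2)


GRF = m * (g + a)
GRF = 77 * (9.81 + 6.18)
GRF = 77 * 15.9900
GRF = 1231.2300


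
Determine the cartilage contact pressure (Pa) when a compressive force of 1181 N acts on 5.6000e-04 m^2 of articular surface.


P = F / A
P = 1181 / 5.6000e-04
P = 2.1089e+06


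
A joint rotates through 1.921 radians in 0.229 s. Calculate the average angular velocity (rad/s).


omega = delta_theta / delta_t
omega = 1.921 / 0.229
omega = 8.3886


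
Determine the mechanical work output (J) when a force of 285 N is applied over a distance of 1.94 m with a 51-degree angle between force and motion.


W = F * d * cos(theta)
theta = 51 deg = 0.8901 rad
cos(theta) = 0.6293
W = 285 * 1.94 * 0.6293
W = 347.9512


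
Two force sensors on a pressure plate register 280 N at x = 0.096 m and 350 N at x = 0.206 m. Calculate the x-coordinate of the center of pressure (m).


COP_x = (F1*x1 + F2*x2) / (F1 + F2)
COP_x = (280*0.096 + 350*0.206) / (280 + 350)
Numerator = 98.9800
Denominator = 630
COP_x = 0.1571


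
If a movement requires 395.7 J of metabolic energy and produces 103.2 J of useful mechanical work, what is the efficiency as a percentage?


eta = (W_mech / E_meta) * 100
eta = (103.2 / 395.7) * 100
ratio = 0.2608
eta = 26.0804


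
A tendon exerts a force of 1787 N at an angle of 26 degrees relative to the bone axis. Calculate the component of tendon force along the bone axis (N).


F_eff = F_tendon * cos(theta)
theta = 26 deg = 0.4538 rad
cos(theta) = 0.8988
F_eff = 1787 * 0.8988
F_eff = 1606.1450


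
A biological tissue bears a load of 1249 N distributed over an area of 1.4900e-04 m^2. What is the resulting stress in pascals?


stress = F / A
stress = 1249 / 1.4900e-04
stress = 8.3826e+06


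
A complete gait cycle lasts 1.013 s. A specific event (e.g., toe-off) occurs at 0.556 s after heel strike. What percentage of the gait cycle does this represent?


pct = (event_time / cycle_time) * 100
pct = (0.556 / 1.013) * 100
ratio = 0.5489
pct = 54.8865


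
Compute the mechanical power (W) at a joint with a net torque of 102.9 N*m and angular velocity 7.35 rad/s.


P = M * omega
P = 102.9 * 7.35
P = 756.3150


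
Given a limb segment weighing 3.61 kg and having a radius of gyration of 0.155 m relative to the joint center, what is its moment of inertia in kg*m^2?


I = m * k^2
I = 3.61 * 0.155^2
k^2 = 0.0240
I = 0.0867


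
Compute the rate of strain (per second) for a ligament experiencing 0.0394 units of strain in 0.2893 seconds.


strain_rate = delta_strain / delta_t
strain_rate = 0.0394 / 0.2893
strain_rate = 0.1362


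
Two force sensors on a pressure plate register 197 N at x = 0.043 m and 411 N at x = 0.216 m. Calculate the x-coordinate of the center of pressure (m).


COP_x = (F1*x1 + F2*x2) / (F1 + F2)
COP_x = (197*0.043 + 411*0.216) / (197 + 411)
Numerator = 97.2470
Denominator = 608
COP_x = 0.1599


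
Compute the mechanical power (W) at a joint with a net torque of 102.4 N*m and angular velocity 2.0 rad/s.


P = M * omega
P = 102.4 * 2.0
P = 204.8000


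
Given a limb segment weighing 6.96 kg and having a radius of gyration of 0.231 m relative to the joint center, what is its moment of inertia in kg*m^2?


I = m * k^2
I = 6.96 * 0.231^2
k^2 = 0.0534
I = 0.3714


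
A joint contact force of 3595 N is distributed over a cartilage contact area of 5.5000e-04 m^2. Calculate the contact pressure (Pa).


P = F / A
P = 3595 / 5.5000e-04
P = 6.5364e+06


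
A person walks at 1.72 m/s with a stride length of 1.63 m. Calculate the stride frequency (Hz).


f = v / stride_length
f = 1.72 / 1.63
f = 1.0552


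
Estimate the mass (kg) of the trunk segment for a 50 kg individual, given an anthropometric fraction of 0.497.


m_segment = body_mass * fraction
m_segment = 50 * 0.497
m_segment = 24.8500


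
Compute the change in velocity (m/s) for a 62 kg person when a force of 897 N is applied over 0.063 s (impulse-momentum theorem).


J = F * dt = 897 * 0.063 = 56.5110 N*s
delta_v = J / m
delta_v = 56.5110 / 62
delta_v = 0.9115


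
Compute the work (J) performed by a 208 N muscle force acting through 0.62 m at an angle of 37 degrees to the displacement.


W = F * d * cos(theta)
theta = 37 deg = 0.6458 rad
cos(theta) = 0.7986
W = 208 * 0.62 * 0.7986
W = 102.9920


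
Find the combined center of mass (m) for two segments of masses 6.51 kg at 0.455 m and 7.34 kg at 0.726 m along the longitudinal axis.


COM = (m1*x1 + m2*x2) / (m1 + m2)
COM = (6.51*0.455 + 7.34*0.726) / (6.51 + 7.34)
Numerator = 8.2909
Denominator = 13.8500
COM = 0.5986


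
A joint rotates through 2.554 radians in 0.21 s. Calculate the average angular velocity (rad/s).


omega = delta_theta / delta_t
omega = 2.554 / 0.21
omega = 12.1619


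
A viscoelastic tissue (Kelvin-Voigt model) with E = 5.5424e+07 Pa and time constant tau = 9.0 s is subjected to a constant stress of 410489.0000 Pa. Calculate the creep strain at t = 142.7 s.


epsilon(t) = (sigma/E) * (1 - exp(-t/tau))
sigma/E = 410489.0000 / 5.5424e+07 = 0.0074
exp(-t/tau) = exp(-142.7 / 9.0) = 1.3002e-07
epsilon = 0.0074 * (1 - 1.3002e-07)
epsilon = 0.0074


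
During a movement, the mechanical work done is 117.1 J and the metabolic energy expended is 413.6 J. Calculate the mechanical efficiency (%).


eta = (W_mech / E_meta) * 100
eta = (117.1 / 413.6) * 100
ratio = 0.2831
eta = 28.3124


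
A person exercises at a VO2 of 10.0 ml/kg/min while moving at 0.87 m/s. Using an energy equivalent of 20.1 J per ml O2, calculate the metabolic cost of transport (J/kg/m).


Power per kg = VO2 * 20.1 / 60
Power per kg = 10.0 * 20.1 / 60 = 3.3500 W/kg
Cost = power_per_kg / speed
Cost = 3.3500 / 0.87
Cost = 3.8506


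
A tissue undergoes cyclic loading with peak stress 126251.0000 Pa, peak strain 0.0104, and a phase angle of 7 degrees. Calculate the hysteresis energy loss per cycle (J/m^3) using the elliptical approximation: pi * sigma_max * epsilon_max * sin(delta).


E_loss = pi * sigma_max * epsilon_max * sin(delta)
delta = 7 deg = 0.1222 rad
sin(delta) = 0.1219
E_loss = pi * 126251.0000 * 0.0104 * 0.1219
E_loss = 502.7042


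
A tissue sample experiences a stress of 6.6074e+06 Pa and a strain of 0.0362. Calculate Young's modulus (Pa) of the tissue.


E = stress / strain
E = 6.6074e+06 / 0.0362
E = 1.8252e+08


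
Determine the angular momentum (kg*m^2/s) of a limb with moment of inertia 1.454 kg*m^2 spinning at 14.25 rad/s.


L = I * omega
L = 1.454 * 14.25
L = 20.7195


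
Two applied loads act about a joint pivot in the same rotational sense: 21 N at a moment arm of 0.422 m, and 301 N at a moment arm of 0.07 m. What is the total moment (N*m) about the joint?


M = F1 * d1 + F2 * d2
M = 21 * 0.422 + 301 * 0.07
M = 8.8620 + 21.0700
M = 29.9320


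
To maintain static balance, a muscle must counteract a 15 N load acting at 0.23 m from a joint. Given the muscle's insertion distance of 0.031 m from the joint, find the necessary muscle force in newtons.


F_muscle = W * d_load / d_muscle
F_muscle = 15 * 0.23 / 0.031
Numerator = 3.4500
F_muscle = 111.2903


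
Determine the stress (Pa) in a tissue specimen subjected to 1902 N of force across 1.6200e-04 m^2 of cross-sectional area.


stress = F / A
stress = 1902 / 1.6200e-04
stress = 1.1741e+07


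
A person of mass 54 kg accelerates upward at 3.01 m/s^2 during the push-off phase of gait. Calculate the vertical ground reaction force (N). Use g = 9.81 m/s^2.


GRF = m * (g + a)
GRF = 54 * (9.81 + 3.01)
GRF = 54 * 12.8200
GRF = 692.2800


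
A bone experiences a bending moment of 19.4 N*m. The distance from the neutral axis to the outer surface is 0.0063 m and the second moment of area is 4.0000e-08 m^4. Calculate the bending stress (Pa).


sigma = M * c / I
sigma = 19.4 * 0.0063 / 4.0000e-08
M * c = 0.1222
sigma = 3.0555e+06


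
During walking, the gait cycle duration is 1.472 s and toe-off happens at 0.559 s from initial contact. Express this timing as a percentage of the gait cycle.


pct = (event_time / cycle_time) * 100
pct = (0.559 / 1.472) * 100
ratio = 0.3798
pct = 37.9755


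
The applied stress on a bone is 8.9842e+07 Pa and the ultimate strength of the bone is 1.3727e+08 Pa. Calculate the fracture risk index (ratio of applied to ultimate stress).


FRI = applied / ultimate
FRI = 8.9842e+07 / 1.3727e+08
FRI = 0.6545


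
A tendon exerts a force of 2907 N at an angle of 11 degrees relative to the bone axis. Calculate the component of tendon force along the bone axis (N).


F_eff = F_tendon * cos(theta)
theta = 11 deg = 0.1920 rad
cos(theta) = 0.9816
F_eff = 2907 * 0.9816
F_eff = 2853.5902


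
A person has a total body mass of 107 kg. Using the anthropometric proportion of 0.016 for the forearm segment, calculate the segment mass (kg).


m_segment = body_mass * fraction
m_segment = 107 * 0.016
m_segment = 1.7120


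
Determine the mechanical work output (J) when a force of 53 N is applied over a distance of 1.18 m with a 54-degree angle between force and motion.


W = F * d * cos(theta)
theta = 54 deg = 0.9425 rad
cos(theta) = 0.5878
W = 53 * 1.18 * 0.5878
W = 36.7601


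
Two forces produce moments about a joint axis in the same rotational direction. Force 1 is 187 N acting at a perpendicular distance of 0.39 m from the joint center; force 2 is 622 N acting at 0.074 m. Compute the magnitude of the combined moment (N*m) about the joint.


M = F1 * d1 + F2 * d2
M = 187 * 0.39 + 622 * 0.074
M = 72.9300 + 46.0280
M = 118.9580


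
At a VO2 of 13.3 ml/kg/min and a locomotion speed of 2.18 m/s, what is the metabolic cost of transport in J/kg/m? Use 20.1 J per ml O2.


Power per kg = VO2 * 20.1 / 60
Power per kg = 13.3 * 20.1 / 60 = 4.4555 W/kg
Cost = power_per_kg / speed
Cost = 4.4555 / 2.18
Cost = 2.0438


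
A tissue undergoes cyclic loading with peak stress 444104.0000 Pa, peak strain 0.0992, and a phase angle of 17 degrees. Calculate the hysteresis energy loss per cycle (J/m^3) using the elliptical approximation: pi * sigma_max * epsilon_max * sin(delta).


E_loss = pi * sigma_max * epsilon_max * sin(delta)
delta = 17 deg = 0.2967 rad
sin(delta) = 0.2924
E_loss = pi * 444104.0000 * 0.0992 * 0.2924
E_loss = 40465.1887


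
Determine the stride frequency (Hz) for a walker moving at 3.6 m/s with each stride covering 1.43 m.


f = v / stride_length
f = 3.6 / 1.43
f = 2.5175


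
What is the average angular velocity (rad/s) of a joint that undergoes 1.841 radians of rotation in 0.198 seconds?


omega = delta_theta / delta_t
omega = 1.841 / 0.198
omega = 9.2980


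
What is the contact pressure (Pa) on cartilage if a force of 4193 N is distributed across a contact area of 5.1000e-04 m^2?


P = F / A
P = 4193 / 5.1000e-04
P = 8.2216e+06


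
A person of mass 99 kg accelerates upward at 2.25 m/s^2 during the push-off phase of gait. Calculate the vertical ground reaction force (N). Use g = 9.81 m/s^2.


GRF = m * (g + a)
GRF = 99 * (9.81 + 2.25)
GRF = 99 * 12.0600
GRF = 1193.9400


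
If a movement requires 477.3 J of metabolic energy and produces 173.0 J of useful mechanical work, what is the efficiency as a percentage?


eta = (W_mech / E_meta) * 100
eta = (173.0 / 477.3) * 100
ratio = 0.3625
eta = 36.2455


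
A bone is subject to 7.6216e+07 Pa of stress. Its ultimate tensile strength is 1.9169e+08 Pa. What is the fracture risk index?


FRI = applied / ultimate
FRI = 7.6216e+07 / 1.9169e+08
FRI = 0.3976


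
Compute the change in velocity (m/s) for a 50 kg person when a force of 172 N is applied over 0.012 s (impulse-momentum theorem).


J = F * dt = 172 * 0.012 = 2.0640 N*s
delta_v = J / m
delta_v = 2.0640 / 50
delta_v = 0.0413


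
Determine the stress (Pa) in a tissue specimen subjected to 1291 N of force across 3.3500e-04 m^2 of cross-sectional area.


stress = F / A
stress = 1291 / 3.3500e-04
stress = 3.8537e+06


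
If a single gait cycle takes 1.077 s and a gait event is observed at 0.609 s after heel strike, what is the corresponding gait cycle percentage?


pct = (event_time / cycle_time) * 100
pct = (0.609 / 1.077) * 100
ratio = 0.5655
pct = 56.5460


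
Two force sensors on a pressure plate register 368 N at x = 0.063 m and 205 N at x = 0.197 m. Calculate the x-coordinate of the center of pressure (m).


COP_x = (F1*x1 + F2*x2) / (F1 + F2)
COP_x = (368*0.063 + 205*0.197) / (368 + 205)
Numerator = 63.5690
Denominator = 573
COP_x = 0.1109


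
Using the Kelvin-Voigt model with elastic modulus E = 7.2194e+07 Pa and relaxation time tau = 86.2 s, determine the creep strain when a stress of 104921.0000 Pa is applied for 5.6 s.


epsilon(t) = (sigma/E) * (1 - exp(-t/tau))
sigma/E = 104921.0000 / 7.2194e+07 = 0.0015
exp(-t/tau) = exp(-5.6 / 86.2) = 0.9371
epsilon = 0.0015 * (1 - 0.9371)
epsilon = 9.1414e-05


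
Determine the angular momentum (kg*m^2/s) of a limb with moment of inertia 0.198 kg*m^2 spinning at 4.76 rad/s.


L = I * omega
L = 0.198 * 4.76
L = 0.9425


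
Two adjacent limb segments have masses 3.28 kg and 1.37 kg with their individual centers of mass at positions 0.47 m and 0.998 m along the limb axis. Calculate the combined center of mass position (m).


COM = (m1*x1 + m2*x2) / (m1 + m2)
COM = (3.28*0.47 + 1.37*0.998) / (3.28 + 1.37)
Numerator = 2.9089
Denominator = 4.6500
COM = 0.6256


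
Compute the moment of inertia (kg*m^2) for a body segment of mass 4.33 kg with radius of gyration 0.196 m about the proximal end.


I = m * k^2
I = 4.33 * 0.196^2
k^2 = 0.0384
I = 0.1663


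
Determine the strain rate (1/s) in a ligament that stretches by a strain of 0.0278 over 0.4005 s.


strain_rate = delta_strain / delta_t
strain_rate = 0.0278 / 0.4005
strain_rate = 0.0694


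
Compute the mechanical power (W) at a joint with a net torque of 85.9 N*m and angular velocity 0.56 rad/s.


P = M * omega
P = 85.9 * 0.56
P = 48.1040


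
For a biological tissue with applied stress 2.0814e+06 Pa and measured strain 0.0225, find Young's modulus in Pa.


E = stress / strain
E = 2.0814e+06 / 0.0225
E = 9.2507e+07


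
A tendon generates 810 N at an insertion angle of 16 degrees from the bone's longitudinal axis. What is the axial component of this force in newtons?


F_eff = F_tendon * cos(theta)
theta = 16 deg = 0.2793 rad
cos(theta) = 0.9613
F_eff = 810 * 0.9613
F_eff = 778.6220


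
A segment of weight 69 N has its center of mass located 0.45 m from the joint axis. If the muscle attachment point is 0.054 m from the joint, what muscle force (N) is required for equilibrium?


F_muscle = W * d_load / d_muscle
F_muscle = 69 * 0.45 / 0.054
Numerator = 31.0500
F_muscle = 575.0000


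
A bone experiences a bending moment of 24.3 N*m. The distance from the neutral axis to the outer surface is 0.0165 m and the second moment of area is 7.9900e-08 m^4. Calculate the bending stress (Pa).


sigma = M * c / I
sigma = 24.3 * 0.0165 / 7.9900e-08
M * c = 0.4010
sigma = 5.0181e+06


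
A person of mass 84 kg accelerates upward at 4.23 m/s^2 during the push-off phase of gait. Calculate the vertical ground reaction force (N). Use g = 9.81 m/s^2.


GRF = m * (g + a)
GRF = 84 * (9.81 + 4.23)
GRF = 84 * 14.0400
GRF = 1179.3600


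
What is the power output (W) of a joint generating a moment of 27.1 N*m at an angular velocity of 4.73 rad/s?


P = M * omega
P = 27.1 * 4.73
P = 128.1830


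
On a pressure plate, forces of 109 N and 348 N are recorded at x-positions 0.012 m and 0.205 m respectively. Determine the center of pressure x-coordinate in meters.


COP_x = (F1*x1 + F2*x2) / (F1 + F2)
COP_x = (109*0.012 + 348*0.205) / (109 + 348)
Numerator = 72.6480
Denominator = 457
COP_x = 0.1590


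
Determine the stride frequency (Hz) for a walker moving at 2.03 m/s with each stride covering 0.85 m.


f = v / stride_length
f = 2.03 / 0.85
f = 2.3882


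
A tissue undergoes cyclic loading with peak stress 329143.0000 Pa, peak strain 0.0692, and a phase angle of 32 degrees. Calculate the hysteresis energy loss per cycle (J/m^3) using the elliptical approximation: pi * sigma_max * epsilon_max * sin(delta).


E_loss = pi * sigma_max * epsilon_max * sin(delta)
delta = 32 deg = 0.5585 rad
sin(delta) = 0.5299
E_loss = pi * 329143.0000 * 0.0692 * 0.5299
E_loss = 37918.4257


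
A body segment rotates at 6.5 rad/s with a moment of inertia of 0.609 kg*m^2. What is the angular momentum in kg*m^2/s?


L = I * omega
L = 0.609 * 6.5
L = 3.9585


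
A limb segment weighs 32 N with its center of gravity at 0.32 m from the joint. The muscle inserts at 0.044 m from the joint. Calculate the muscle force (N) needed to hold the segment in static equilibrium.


F_muscle = W * d_load / d_muscle
F_muscle = 32 * 0.32 / 0.044
Numerator = 10.2400
F_muscle = 232.7273


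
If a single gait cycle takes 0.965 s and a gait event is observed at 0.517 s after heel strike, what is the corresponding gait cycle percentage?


pct = (event_time / cycle_time) * 100
pct = (0.517 / 0.965) * 100
ratio = 0.5358
pct = 53.5751


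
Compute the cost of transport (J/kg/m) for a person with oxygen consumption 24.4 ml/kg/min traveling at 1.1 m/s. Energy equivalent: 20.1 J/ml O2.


Power per kg = VO2 * 20.1 / 60
Power per kg = 24.4 * 20.1 / 60 = 8.1740 W/kg
Cost = power_per_kg / speed
Cost = 8.1740 / 1.1
Cost = 7.4309


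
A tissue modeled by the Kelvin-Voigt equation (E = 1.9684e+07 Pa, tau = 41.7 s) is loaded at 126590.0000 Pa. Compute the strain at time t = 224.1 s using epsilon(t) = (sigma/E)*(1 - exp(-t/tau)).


epsilon(t) = (sigma/E) * (1 - exp(-t/tau))
sigma/E = 126590.0000 / 1.9684e+07 = 0.0064
exp(-t/tau) = exp(-224.1 / 41.7) = 0.0046
epsilon = 0.0064 * (1 - 0.0046)
epsilon = 0.0064


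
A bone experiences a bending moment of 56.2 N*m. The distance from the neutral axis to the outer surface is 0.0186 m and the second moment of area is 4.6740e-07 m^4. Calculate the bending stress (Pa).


sigma = M * c / I
sigma = 56.2 * 0.0186 / 4.6740e-07
M * c = 1.0453
sigma = 2.2365e+06


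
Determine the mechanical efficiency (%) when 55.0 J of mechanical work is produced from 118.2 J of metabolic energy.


eta = (W_mech / E_meta) * 100
eta = (55.0 / 118.2) * 100
ratio = 0.4653
eta = 46.5313


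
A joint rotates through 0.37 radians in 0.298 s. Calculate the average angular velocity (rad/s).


omega = delta_theta / delta_t
omega = 0.37 / 0.298
omega = 1.2416


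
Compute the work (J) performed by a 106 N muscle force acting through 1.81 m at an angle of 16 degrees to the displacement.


W = F * d * cos(theta)
theta = 16 deg = 0.2793 rad
cos(theta) = 0.9613
W = 106 * 1.81 * 0.9613
W = 184.4277


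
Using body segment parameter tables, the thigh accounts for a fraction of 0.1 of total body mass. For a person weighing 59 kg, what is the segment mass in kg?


m_segment = body_mass * fraction
m_segment = 59 * 0.1
m_segment = 5.9000


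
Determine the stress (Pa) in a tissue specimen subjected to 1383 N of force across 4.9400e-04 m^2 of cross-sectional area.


stress = F / A
stress = 1383 / 4.9400e-04
stress = 2.7996e+06


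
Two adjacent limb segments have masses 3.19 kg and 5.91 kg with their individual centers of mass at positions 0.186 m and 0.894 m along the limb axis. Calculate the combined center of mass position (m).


COM = (m1*x1 + m2*x2) / (m1 + m2)
COM = (3.19*0.186 + 5.91*0.894) / (3.19 + 5.91)
Numerator = 5.8769
Denominator = 9.1000
COM = 0.6458


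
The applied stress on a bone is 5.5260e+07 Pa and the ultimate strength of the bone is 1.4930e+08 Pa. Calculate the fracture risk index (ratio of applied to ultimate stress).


FRI = applied / ultimate
FRI = 5.5260e+07 / 1.4930e+08
FRI = 0.3701


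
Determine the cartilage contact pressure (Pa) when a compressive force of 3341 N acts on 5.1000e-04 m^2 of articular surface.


P = F / A
P = 3341 / 5.1000e-04
P = 6.5510e+06


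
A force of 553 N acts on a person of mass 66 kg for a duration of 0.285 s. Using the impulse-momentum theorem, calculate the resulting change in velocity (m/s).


J = F * dt = 553 * 0.285 = 157.6050 N*s
delta_v = J / m
delta_v = 157.6050 / 66
delta_v = 2.3880


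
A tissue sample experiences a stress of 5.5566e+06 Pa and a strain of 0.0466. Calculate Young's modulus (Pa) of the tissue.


E = stress / strain
E = 5.5566e+06 / 0.0466
E = 1.1924e+08


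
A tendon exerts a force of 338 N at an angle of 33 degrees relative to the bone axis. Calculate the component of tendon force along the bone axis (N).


F_eff = F_tendon * cos(theta)
theta = 33 deg = 0.5760 rad
cos(theta) = 0.8387
F_eff = 338 * 0.8387
F_eff = 283.4707


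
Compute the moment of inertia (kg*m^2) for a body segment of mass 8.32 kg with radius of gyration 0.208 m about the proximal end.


I = m * k^2
I = 8.32 * 0.208^2
k^2 = 0.0433
I = 0.3600


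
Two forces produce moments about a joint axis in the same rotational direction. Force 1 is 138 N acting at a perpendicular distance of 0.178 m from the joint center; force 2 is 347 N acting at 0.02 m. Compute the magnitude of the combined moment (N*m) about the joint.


M = F1 * d1 + F2 * d2
M = 138 * 0.178 + 347 * 0.02
M = 24.5640 + 6.9400
M = 31.5040


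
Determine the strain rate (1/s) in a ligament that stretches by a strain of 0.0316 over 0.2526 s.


strain_rate = delta_strain / delta_t
strain_rate = 0.0316 / 0.2526
strain_rate = 0.1251


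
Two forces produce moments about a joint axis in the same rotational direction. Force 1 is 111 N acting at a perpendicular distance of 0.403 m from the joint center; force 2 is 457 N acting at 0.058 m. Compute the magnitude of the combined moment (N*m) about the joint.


M = F1 * d1 + F2 * d2
M = 111 * 0.403 + 457 * 0.058
M = 44.7330 + 26.5060
M = 71.2390


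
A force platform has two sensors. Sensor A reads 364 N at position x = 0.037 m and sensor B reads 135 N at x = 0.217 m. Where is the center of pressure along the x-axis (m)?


COP_x = (F1*x1 + F2*x2) / (F1 + F2)
COP_x = (364*0.037 + 135*0.217) / (364 + 135)
Numerator = 42.7630
Denominator = 499
COP_x = 0.0857


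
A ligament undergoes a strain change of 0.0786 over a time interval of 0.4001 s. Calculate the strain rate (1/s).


strain_rate = delta_strain / delta_t
strain_rate = 0.0786 / 0.4001
strain_rate = 0.1965


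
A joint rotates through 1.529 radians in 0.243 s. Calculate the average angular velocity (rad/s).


omega = delta_theta / delta_t
omega = 1.529 / 0.243
omega = 6.2922


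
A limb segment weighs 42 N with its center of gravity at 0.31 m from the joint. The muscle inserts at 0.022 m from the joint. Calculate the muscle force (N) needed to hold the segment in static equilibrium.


F_muscle = W * d_load / d_muscle
F_muscle = 42 * 0.31 / 0.022
Numerator = 13.0200
F_muscle = 591.8182


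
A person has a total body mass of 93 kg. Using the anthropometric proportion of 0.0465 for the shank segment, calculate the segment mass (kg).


m_segment = body_mass * fraction
m_segment = 93 * 0.0465
m_segment = 4.3245


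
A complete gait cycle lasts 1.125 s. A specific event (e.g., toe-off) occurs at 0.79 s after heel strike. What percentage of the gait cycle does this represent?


pct = (event_time / cycle_time) * 100
pct = (0.79 / 1.125) * 100
ratio = 0.7022
pct = 70.2222


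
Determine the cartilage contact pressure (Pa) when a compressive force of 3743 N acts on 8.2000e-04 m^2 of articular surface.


P = F / A
P = 3743 / 8.2000e-04
P = 4.5646e+06


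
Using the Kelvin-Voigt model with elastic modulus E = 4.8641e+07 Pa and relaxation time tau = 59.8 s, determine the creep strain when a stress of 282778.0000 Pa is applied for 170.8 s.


epsilon(t) = (sigma/E) * (1 - exp(-t/tau))
sigma/E = 282778.0000 / 4.8641e+07 = 0.0058
exp(-t/tau) = exp(-170.8 / 59.8) = 0.0575
epsilon = 0.0058 * (1 - 0.0575)
epsilon = 0.0055


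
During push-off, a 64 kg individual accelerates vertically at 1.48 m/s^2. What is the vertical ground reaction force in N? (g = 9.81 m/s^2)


GRF = m * (g + a)
GRF = 64 * (9.81 + 1.48)
GRF = 64 * 11.2900
GRF = 722.5600


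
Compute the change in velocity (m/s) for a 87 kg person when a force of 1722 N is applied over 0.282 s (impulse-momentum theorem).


J = F * dt = 1722 * 0.282 = 485.6040 N*s
delta_v = J / m
delta_v = 485.6040 / 87
delta_v = 5.5817


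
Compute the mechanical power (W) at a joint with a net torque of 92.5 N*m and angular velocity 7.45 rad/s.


P = M * omega
P = 92.5 * 7.45
P = 689.1250


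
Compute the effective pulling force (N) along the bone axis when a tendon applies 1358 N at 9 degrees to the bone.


F_eff = F_tendon * cos(theta)
theta = 9 deg = 0.1571 rad
cos(theta) = 0.9877
F_eff = 1358 * 0.9877
F_eff = 1341.2808


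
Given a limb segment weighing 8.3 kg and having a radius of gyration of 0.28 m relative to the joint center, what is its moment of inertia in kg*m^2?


I = m * k^2
I = 8.3 * 0.28^2
k^2 = 0.0784
I = 0.6507


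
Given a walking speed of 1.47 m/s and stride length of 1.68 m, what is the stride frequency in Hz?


f = v / stride_length
f = 1.47 / 1.68
f = 0.8750


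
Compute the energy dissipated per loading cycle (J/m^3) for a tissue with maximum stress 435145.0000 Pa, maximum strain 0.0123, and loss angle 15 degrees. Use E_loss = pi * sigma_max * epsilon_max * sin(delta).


E_loss = pi * sigma_max * epsilon_max * sin(delta)
delta = 15 deg = 0.2618 rad
sin(delta) = 0.2588
E_loss = pi * 435145.0000 * 0.0123 * 0.2588
E_loss = 4351.9632


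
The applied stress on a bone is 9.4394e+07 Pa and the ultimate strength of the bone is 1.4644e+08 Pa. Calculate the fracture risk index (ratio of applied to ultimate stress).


FRI = applied / ultimate
FRI = 9.4394e+07 / 1.4644e+08
FRI = 0.6446


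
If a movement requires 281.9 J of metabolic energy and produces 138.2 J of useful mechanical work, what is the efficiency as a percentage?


eta = (W_mech / E_meta) * 100
eta = (138.2 / 281.9) * 100
ratio = 0.4902
eta = 49.0245


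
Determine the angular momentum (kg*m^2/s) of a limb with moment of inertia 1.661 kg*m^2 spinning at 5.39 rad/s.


L = I * omega
L = 1.661 * 5.39
L = 8.9528


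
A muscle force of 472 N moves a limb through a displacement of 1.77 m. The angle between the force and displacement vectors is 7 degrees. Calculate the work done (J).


W = F * d * cos(theta)
theta = 7 deg = 0.1222 rad
cos(theta) = 0.9925
W = 472 * 1.77 * 0.9925
W = 829.2128


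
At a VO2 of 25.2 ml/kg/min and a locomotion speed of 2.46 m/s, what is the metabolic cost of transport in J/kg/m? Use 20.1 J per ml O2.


Power per kg = VO2 * 20.1 / 60
Power per kg = 25.2 * 20.1 / 60 = 8.4420 W/kg
Cost = power_per_kg / speed
Cost = 8.4420 / 2.46
Cost = 3.4317


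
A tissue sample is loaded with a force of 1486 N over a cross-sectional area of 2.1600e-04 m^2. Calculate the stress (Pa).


stress = F / A
stress = 1486 / 2.1600e-04
stress = 6.8796e+06


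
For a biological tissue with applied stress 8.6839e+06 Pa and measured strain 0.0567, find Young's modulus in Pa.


E = stress / strain
E = 8.6839e+06 / 0.0567
E = 1.5316e+08


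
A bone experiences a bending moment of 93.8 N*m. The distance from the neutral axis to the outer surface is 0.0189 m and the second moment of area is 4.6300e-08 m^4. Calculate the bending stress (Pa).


sigma = M * c / I
sigma = 93.8 * 0.0189 / 4.6300e-08
M * c = 1.7728
sigma = 3.8290e+07


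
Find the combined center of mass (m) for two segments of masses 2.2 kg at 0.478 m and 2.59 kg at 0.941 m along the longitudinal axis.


COM = (m1*x1 + m2*x2) / (m1 + m2)
COM = (2.2*0.478 + 2.59*0.941) / (2.2 + 2.59)
Numerator = 3.4888
Denominator = 4.7900
COM = 0.7283


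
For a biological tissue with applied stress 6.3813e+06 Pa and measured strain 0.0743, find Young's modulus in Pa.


E = stress / strain
E = 6.3813e+06 / 0.0743
E = 8.5886e+07


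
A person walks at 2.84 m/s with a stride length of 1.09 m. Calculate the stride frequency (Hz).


f = v / stride_length
f = 2.84 / 1.09
f = 2.6055


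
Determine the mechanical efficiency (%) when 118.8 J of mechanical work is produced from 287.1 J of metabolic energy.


eta = (W_mech / E_meta) * 100
eta = (118.8 / 287.1) * 100
ratio = 0.4138
eta = 41.3793


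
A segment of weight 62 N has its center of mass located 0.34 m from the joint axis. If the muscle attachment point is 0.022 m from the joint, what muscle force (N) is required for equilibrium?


F_muscle = W * d_load / d_muscle
F_muscle = 62 * 0.34 / 0.022
Numerator = 21.0800
F_muscle = 958.1818


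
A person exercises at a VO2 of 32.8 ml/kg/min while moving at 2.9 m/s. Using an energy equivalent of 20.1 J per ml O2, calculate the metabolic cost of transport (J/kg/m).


Power per kg = VO2 * 20.1 / 60
Power per kg = 32.8 * 20.1 / 60 = 10.9880 W/kg
Cost = power_per_kg / speed
Cost = 10.9880 / 2.9
Cost = 3.7890


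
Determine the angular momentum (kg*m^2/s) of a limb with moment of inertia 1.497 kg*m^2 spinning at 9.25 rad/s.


L = I * omega
L = 1.497 * 9.25
L = 13.8473


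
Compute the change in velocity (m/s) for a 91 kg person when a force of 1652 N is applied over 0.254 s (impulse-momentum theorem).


J = F * dt = 1652 * 0.254 = 419.6080 N*s
delta_v = J / m
delta_v = 419.6080 / 91
delta_v = 4.6111


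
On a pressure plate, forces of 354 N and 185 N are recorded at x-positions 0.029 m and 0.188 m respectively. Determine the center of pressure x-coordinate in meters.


COP_x = (F1*x1 + F2*x2) / (F1 + F2)
COP_x = (354*0.029 + 185*0.188) / (354 + 185)
Numerator = 45.0460
Denominator = 539
COP_x = 0.0836
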